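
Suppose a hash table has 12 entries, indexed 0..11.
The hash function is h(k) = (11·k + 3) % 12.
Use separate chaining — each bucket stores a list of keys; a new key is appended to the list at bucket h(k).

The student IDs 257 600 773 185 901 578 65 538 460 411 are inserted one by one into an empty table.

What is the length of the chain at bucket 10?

Insert 257: h=10, bucket 10 empty → new chain.
Insert 600: h=3, bucket 3 empty → new chain.
Insert 773: h=10, bucket 10 nonempty → append to chain.
Insert 185: h=10, bucket 10 nonempty → append to chain.
Insert 901: h=2, bucket 2 empty → new chain.
Insert 578: h=1, bucket 1 empty → new chain.
Insert 65: h=10, bucket 10 nonempty → append to chain.
Insert 538: h=5, bucket 5 empty → new chain.
Insert 460: h=11, bucket 11 empty → new chain.
Insert 411: h=0, bucket 0 empty → new chain.
Final buckets:
0: 411
1: 578
2: 901
3: 600
4: -
5: 538
6: -
7: -
8: -
9: -
10: 257 -> 773 -> 185 -> 65
11: 460

4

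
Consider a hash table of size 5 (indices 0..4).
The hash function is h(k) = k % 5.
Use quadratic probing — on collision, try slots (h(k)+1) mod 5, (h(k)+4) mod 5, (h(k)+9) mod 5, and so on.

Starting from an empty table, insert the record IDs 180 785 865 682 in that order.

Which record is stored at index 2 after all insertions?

180: h=0 -> slot 0
785: h=0, probe 0,1 -> slot 1
865: h=0, probe 0,1,4 -> slot 4
682: h=2 -> slot 2
Table: [180, 785, 682, ∅, 865]

682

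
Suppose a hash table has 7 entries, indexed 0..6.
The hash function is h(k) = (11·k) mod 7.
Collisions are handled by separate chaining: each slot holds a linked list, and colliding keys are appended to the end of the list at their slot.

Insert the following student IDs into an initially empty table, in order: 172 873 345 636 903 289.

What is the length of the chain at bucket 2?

Insert 172: h=2, bucket 2 empty -> new chain.
Insert 873: h=6, bucket 6 empty -> new chain.
Insert 345: h=1, bucket 1 empty -> new chain.
Insert 636: h=3, bucket 3 empty -> new chain.
Insert 903: h=0, bucket 0 empty -> new chain.
Insert 289: h=1, bucket 1 nonempty -> append to chain.
Final buckets:
0: 903
1: 345 -> 289
2: 172
3: 636
4: .
5: .
6: 873

1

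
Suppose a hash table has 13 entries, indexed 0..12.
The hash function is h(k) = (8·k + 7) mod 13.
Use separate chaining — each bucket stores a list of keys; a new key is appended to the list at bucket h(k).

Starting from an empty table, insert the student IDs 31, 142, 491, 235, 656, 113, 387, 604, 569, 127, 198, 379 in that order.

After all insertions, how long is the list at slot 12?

1

Insert 31: h=8, bucket 8 empty -> new chain.
Insert 142: h=12, bucket 12 empty -> new chain.
Insert 491: h=9, bucket 9 empty -> new chain.
Insert 235: h=2, bucket 2 empty -> new chain.
Insert 656: h=3, bucket 3 empty -> new chain.
Insert 113: h=1, bucket 1 empty -> new chain.
Insert 387: h=9, bucket 9 nonempty -> append to chain.
Insert 604: h=3, bucket 3 nonempty -> append to chain.
Insert 569: h=9, bucket 9 nonempty -> append to chain.
Insert 127: h=9, bucket 9 nonempty -> append to chain.
Insert 198: h=5, bucket 5 empty -> new chain.
Insert 379: h=10, bucket 10 empty -> new chain.
Final buckets:
0: -
1: 113
2: 235
3: 656 -> 604
4: -
5: 198
6: -
7: -
8: 31
9: 491 -> 387 -> 569 -> 127
10: 379
11: -
12: 142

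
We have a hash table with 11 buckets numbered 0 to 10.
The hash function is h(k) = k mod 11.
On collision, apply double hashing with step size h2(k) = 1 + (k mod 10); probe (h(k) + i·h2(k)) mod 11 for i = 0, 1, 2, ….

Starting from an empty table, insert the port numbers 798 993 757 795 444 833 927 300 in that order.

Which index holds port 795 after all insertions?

4

Insert 798: h=6, slot 6 empty -> index 6.
Insert 993: h=3, slot 3 empty -> index 3.
Insert 757: h=9, slot 9 empty -> index 9.
Insert 795: h=3, h2=6, slots 3,9 occupied -> index 4.
Insert 444: h=4, h2=5, slots 4,9,3 occupied -> index 8.
Insert 833: h=8, h2=4, slot 8 occupied -> index 1.
Insert 927: h=3, h2=8, slot 3 occupied -> index 0.
Insert 300: h=3, h2=1, slots 3,4 occupied -> index 5.
Table: [927, 833, -, 993, 795, 300, 798, -, 444, 757, -]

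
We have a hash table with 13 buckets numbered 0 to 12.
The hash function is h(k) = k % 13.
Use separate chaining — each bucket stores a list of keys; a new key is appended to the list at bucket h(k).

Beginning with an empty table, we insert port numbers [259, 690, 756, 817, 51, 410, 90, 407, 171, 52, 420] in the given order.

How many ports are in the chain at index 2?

Insert 259: h=12, bucket 12 empty → new chain.
Insert 690: h=1, bucket 1 empty → new chain.
Insert 756: h=2, bucket 2 empty → new chain.
Insert 817: h=11, bucket 11 empty → new chain.
Insert 51: h=12, bucket 12 nonempty → append to chain.
Insert 410: h=7, bucket 7 empty → new chain.
Insert 90: h=12, bucket 12 nonempty → append to chain.
Insert 407: h=4, bucket 4 empty → new chain.
Insert 171: h=2, bucket 2 nonempty → append to chain.
Insert 52: h=0, bucket 0 empty → new chain.
Insert 420: h=4, bucket 4 nonempty → append to chain.
Final buckets:
0: 52
1: 690
2: 756 -> 171
3: .
4: 407 -> 420
5: .
6: .
7: 410
8: .
9: .
10: .
11: 817
12: 259 -> 51 -> 90

2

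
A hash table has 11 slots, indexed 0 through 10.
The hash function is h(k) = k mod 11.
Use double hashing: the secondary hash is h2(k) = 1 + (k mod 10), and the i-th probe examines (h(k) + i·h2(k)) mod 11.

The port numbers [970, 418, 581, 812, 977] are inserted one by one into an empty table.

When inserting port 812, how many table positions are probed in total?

970: h=2 -> slot 2
418: h=0 -> slot 0
581: h=9 -> slot 9
812: h=9, h2=3, probe 9,1 -> slot 1
977: h=9, h2=8, probe 9,6 -> slot 6
Table: [418, 812, 970, _, _, _, 977, _, _, 581, _]

2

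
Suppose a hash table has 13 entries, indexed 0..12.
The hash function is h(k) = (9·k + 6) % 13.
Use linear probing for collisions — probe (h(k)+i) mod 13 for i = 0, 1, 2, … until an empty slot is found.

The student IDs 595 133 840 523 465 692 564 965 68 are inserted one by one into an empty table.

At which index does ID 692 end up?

9

Insert 595: h=5, slot 5 empty => index 5.
Insert 133: h=7, slot 7 empty => index 7.
Insert 840: h=0, slot 0 empty => index 0.
Insert 523: h=7, slot 7 occupied => index 8.
Insert 465: h=5, slot 5 occupied => index 6.
Insert 692: h=7, slots 7,8 occupied => index 9.
Insert 564: h=12, slot 12 empty => index 12.
Insert 965: h=7, slots 7,8,9 occupied => index 10.
Insert 68: h=7, slots 7,8,9,10 occupied => index 11.
Table: [840, ., ., ., ., 595, 465, 133, 523, 692, 965, 68, 564]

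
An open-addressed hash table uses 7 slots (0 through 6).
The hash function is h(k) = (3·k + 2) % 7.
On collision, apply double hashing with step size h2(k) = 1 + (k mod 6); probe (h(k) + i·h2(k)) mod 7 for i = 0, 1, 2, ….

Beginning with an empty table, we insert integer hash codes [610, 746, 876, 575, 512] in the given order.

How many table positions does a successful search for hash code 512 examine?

2

Insert 610: h=5, slot 5 empty -> index 5.
Insert 746: h=0, slot 0 empty -> index 0.
Insert 876: h=5, h2=1, slot 5 occupied -> index 6.
Insert 575: h=5, h2=6, slot 5 occupied -> index 4.
Insert 512: h=5, h2=3, slot 5 occupied -> index 1.
Table: [746, 512, ∅, ∅, 575, 610, 876]
Lookup 512: h=5, h2=3, probe 5,1 → found at 1.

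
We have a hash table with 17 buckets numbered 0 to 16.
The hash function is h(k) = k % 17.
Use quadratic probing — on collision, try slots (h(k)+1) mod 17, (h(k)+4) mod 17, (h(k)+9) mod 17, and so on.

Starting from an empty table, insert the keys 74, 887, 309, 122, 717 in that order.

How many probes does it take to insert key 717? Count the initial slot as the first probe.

74: h=6 → slot 6
887: h=3 → slot 3
309: h=3, probe 3,4 → slot 4
122: h=3, probe 3,4,7 → slot 7
717: h=3, probe 3,4,7,12 → slot 12
Table: [_, _, _, 887, 309, _, 74, 122, _, _, _, _, 717, _, _, _, _]

4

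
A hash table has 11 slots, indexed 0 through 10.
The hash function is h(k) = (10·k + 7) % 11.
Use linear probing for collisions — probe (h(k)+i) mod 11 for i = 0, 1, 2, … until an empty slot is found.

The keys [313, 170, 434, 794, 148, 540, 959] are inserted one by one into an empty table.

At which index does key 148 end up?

313 hashes to 2; slot 2 is free -> place at 2.
170 hashes to 2; 2 taken -> place at 3.
434 hashes to 2; 2,3 taken -> place at 4.
794 hashes to 5; slot 5 is free -> place at 5.
148 hashes to 2; 2,3,4,5 taken -> place at 6.
540 hashes to 6; 6 taken -> place at 7.
959 hashes to 5; 5,6,7 taken -> place at 8.
Table: [_, _, 313, 170, 434, 794, 148, 540, 959, _, _]

6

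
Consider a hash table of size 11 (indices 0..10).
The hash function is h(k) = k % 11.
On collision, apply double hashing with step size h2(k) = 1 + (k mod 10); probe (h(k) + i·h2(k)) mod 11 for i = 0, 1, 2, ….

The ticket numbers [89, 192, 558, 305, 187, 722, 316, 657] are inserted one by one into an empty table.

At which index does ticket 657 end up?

89: h=1 → slot 1
192: h=5 → slot 5
558: h=8 → slot 8
305: h=8, h2=6, probe 8,3 → slot 3
187: h=0 → slot 0
722: h=7 → slot 7
316: h=8, h2=7, probe 8,4 → slot 4
657: h=8, h2=8, probe 8,5,2 → slot 2
Table: [187, 89, 657, 305, 316, 192, -, 722, 558, -, -]

2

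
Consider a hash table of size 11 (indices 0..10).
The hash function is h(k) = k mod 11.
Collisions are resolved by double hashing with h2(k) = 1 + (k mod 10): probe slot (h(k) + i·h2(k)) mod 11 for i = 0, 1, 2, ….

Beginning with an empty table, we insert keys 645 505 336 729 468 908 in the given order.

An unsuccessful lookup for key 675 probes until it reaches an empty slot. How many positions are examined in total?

645: h=7 => slot 7
505: h=10 => slot 10
336: h=6 => slot 6
729: h=3 => slot 3
468: h=6, h2=9, probe 6,4 => slot 4
908: h=6, h2=9, probe 6,4,2 => slot 2
Table: [_, _, 908, 729, 468, _, 336, 645, _, _, 505]
Lookup 675: h=4, h2=6, probe 4,10,5 → slot 5 empty, not found.

3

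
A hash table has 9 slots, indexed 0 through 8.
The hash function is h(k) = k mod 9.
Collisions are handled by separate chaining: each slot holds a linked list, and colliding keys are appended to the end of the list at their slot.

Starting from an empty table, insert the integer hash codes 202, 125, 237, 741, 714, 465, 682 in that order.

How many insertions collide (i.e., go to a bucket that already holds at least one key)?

Insert 202: h=4, bucket 4 empty -> new chain.
Insert 125: h=8, bucket 8 empty -> new chain.
Insert 237: h=3, bucket 3 empty -> new chain.
Insert 741: h=3, bucket 3 nonempty -> append to chain.
Insert 714: h=3, bucket 3 nonempty -> append to chain.
Insert 465: h=6, bucket 6 empty -> new chain.
Insert 682: h=7, bucket 7 empty -> new chain.
Final buckets:
0: ∅
1: ∅
2: ∅
3: 237 -> 741 -> 714
4: 202
5: ∅
6: 465
7: 682
8: 125

2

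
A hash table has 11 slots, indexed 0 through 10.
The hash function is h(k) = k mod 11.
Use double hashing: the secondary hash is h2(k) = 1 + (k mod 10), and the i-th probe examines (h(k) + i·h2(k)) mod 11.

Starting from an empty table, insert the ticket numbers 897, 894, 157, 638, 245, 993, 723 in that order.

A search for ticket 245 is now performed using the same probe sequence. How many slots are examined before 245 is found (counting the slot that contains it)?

3

897: h=6 => slot 6
894: h=3 => slot 3
157: h=3, h2=8, probe 3,0 => slot 0
638: h=0, h2=9, probe 0,9 => slot 9
245: h=3, h2=6, probe 3,9,4 => slot 4
993: h=3, h2=4, probe 3,7 => slot 7
723: h=8 => slot 8
Table: [157, ∅, ∅, 894, 245, ∅, 897, 993, 723, 638, ∅]
Lookup 245: h=3, h2=6, probe 3,9,4 → found at 4.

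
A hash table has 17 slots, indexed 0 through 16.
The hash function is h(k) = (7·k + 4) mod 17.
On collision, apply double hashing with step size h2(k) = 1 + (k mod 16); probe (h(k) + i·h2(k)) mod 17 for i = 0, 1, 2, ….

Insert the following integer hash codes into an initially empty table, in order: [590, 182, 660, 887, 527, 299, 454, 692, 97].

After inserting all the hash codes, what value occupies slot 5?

97

590: h=3 => slot 3
182: h=3, h2=7, probe 3,10 => slot 10
660: h=0 => slot 0
887: h=8 => slot 8
527: h=4 => slot 4
299: h=6 => slot 6
454: h=3, h2=7, probe 3,10,0,7 => slot 7
692: h=3, h2=5, probe 3,8,13 => slot 13
97: h=3, h2=2, probe 3,5 => slot 5
Table: [660, ., ., 590, 527, 97, 299, 454, 887, ., 182, ., ., 692, ., ., .]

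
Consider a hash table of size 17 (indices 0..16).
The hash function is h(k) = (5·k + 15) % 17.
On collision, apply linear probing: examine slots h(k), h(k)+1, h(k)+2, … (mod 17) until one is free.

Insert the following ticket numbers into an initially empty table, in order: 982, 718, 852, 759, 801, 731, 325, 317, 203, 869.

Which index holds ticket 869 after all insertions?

13

Insert 982: h=12, slot 12 empty → index 12.
Insert 718: h=1, slot 1 empty → index 1.
Insert 852: h=8, slot 8 empty → index 8.
Insert 759: h=2, slot 2 empty → index 2.
Insert 801: h=8, slot 8 occupied → index 9.
Insert 731: h=15, slot 15 empty → index 15.
Insert 325: h=8, slots 8,9 occupied → index 10.
Insert 317: h=2, slot 2 occupied → index 3.
Insert 203: h=10, slot 10 occupied → index 11.
Insert 869: h=8, slots 8,9,10,11,12 occupied → index 13.
Table: [., 718, 759, 317, ., ., ., ., 852, 801, 325, 203, 982, 869, ., 731, .]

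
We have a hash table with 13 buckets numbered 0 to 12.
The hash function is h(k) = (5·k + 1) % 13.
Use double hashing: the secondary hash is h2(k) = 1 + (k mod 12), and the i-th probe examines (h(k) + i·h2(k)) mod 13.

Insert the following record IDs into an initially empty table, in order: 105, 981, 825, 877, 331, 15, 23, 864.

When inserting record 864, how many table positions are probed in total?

105 hashes to 6; slot 6 is free → place at 6.
981 hashes to 5; slot 5 is free → place at 5.
825 hashes to 5, h2=10; 5 taken → place at 2.
877 hashes to 5, h2=2; 5 taken → place at 7.
331 hashes to 5, h2=8; 5 taken → place at 0.
15 hashes to 11; slot 11 is free → place at 11.
23 hashes to 12; slot 12 is free → place at 12.
864 hashes to 5, h2=1; 5,6,7 taken → place at 8.
Table: [331, -, 825, -, -, 981, 105, 877, 864, -, -, 15, 23]

4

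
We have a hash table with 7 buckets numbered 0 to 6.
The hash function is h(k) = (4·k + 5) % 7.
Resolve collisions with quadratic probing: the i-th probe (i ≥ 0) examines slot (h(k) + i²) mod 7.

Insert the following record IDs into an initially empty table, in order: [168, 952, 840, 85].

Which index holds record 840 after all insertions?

2

168 hashes to 5; slot 5 is free → place at 5.
952 hashes to 5; 5 taken → place at 6.
840 hashes to 5; 5,6 taken → place at 2.
85 hashes to 2; 2 taken → place at 3.
Table: [_, _, 840, 85, _, 168, 952]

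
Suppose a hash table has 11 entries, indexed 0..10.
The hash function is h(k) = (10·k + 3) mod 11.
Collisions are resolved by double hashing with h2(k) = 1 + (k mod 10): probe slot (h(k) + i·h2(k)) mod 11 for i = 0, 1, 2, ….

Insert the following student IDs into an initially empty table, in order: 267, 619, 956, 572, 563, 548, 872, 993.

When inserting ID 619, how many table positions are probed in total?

267 hashes to 0; slot 0 is free => place at 0.
619 hashes to 0, h2=10; 0 taken => place at 10.
956 hashes to 4; slot 4 is free => place at 4.
572 hashes to 3; slot 3 is free => place at 3.
563 hashes to 1; slot 1 is free => place at 1.
548 hashes to 5; slot 5 is free => place at 5.
872 hashes to 0, h2=3; 0,3 taken => place at 6.
993 hashes to 0, h2=4; 0,4 taken => place at 8.
Table: [267, 563, —, 572, 956, 548, 872, —, 993, —, 619]

2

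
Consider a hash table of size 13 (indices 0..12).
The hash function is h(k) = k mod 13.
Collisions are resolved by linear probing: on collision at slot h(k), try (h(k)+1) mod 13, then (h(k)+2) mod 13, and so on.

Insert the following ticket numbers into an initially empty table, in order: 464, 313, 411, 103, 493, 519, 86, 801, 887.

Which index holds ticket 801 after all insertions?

11

464: h=9 → slot 9
313: h=1 → slot 1
411: h=8 → slot 8
103: h=12 → slot 12
493: h=12, probe 12,0 → slot 0
519: h=12, probe 12,0,1,2 → slot 2
86: h=8, probe 8,9,10 → slot 10
801: h=8, probe 8,9,10,11 → slot 11
887: h=3 → slot 3
Table: [493, 313, 519, 887, _, _, _, _, 411, 464, 86, 801, 103]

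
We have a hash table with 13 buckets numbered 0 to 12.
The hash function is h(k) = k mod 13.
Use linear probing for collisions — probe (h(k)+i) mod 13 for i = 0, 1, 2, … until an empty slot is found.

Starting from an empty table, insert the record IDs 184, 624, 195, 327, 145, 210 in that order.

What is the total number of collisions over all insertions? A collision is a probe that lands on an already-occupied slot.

Insert 184: h=2, slot 2 empty -> index 2.
Insert 624: h=0, slot 0 empty -> index 0.
Insert 195: h=0, slot 0 occupied -> index 1.
Insert 327: h=2, slot 2 occupied -> index 3.
Insert 145: h=2, slots 2,3 occupied -> index 4.
Insert 210: h=2, slots 2,3,4 occupied -> index 5.
Table: [624, 195, 184, 327, 145, 210, -, -, -, -, -, -, -]

7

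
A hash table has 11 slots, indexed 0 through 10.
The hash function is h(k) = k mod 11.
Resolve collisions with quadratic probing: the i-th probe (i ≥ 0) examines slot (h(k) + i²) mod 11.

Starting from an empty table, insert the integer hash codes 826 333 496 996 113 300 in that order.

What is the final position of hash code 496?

Insert 826: h=1, slot 1 empty -> index 1.
Insert 333: h=3, slot 3 empty -> index 3.
Insert 496: h=1, slot 1 occupied -> index 2.
Insert 996: h=6, slot 6 empty -> index 6.
Insert 113: h=3, slot 3 occupied -> index 4.
Insert 300: h=3, slots 3,4 occupied -> index 7.
Table: [∅, 826, 496, 333, 113, ∅, 996, 300, ∅, ∅, ∅]

2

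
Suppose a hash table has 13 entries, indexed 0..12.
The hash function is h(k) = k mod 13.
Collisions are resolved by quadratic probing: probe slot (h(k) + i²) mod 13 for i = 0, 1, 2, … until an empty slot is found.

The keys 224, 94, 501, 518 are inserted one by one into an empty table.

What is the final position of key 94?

224 hashes to 3; slot 3 is free -> place at 3.
94 hashes to 3; 3 taken -> place at 4.
501 hashes to 7; slot 7 is free -> place at 7.
518 hashes to 11; slot 11 is free -> place at 11.
Table: [-, -, -, 224, 94, -, -, 501, -, -, -, 518, -]

4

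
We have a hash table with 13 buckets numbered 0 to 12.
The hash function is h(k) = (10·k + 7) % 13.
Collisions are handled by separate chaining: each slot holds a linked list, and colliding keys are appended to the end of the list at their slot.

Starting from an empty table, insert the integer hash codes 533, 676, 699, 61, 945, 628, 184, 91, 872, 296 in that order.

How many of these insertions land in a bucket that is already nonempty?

4

Insert 533: h=7, bucket 7 empty → new chain.
Insert 676: h=7, bucket 7 nonempty → append to chain.
Insert 699: h=3, bucket 3 empty → new chain.
Insert 61: h=6, bucket 6 empty → new chain.
Insert 945: h=6, bucket 6 nonempty → append to chain.
Insert 628: h=8, bucket 8 empty → new chain.
Insert 184: h=1, bucket 1 empty → new chain.
Insert 91: h=7, bucket 7 nonempty → append to chain.
Insert 872: h=4, bucket 4 empty → new chain.
Insert 296: h=3, bucket 3 nonempty → append to chain.
Final buckets:
0: ∅
1: 184
2: ∅
3: 699 -> 296
4: 872
5: ∅
6: 61 -> 945
7: 533 -> 676 -> 91
8: 628
9: ∅
10: ∅
11: ∅
12: ∅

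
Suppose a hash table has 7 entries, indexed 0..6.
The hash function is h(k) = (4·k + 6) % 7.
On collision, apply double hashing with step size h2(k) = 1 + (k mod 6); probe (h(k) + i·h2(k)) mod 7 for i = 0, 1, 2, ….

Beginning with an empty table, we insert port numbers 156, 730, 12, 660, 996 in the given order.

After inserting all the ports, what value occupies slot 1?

660

Insert 156: h=0, slot 0 empty → index 0.
Insert 730: h=0, h2=5, slot 0 occupied → index 5.
Insert 12: h=5, h2=1, slot 5 occupied → index 6.
Insert 660: h=0, h2=1, slot 0 occupied → index 1.
Insert 996: h=0, h2=1, slots 0,1 occupied → index 2.
Table: [156, 660, 996, —, —, 730, 12]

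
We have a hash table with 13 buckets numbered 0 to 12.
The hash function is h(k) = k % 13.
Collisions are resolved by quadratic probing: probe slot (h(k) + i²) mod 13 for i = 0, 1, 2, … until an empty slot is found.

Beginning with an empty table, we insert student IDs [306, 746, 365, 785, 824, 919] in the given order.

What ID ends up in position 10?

919

306 hashes to 7; slot 7 is free → place at 7.
746 hashes to 5; slot 5 is free → place at 5.
365 hashes to 1; slot 1 is free → place at 1.
785 hashes to 5; 5 taken → place at 6.
824 hashes to 5; 5,6 taken → place at 9.
919 hashes to 9; 9 taken → place at 10.
Table: [_, 365, _, _, _, 746, 785, 306, _, 824, 919, _, _]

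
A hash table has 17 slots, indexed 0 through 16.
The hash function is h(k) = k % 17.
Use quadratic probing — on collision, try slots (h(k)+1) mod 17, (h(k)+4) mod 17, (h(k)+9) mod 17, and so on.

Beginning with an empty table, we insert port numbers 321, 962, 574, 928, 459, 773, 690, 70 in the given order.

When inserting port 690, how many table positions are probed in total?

Insert 321: h=15, slot 15 empty => index 15.
Insert 962: h=10, slot 10 empty => index 10.
Insert 574: h=13, slot 13 empty => index 13.
Insert 928: h=10, slot 10 occupied => index 11.
Insert 459: h=0, slot 0 empty => index 0.
Insert 773: h=8, slot 8 empty => index 8.
Insert 690: h=10, slots 10,11 occupied => index 14.
Insert 70: h=2, slot 2 empty => index 2.
Table: [459, _, 70, _, _, _, _, _, 773, _, 962, 928, _, 574, 690, 321, _]

3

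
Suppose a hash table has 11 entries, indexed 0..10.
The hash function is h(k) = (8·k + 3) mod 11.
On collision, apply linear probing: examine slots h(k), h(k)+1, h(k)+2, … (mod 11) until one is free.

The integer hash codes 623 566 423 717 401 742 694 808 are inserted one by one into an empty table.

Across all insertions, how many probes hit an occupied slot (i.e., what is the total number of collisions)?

Insert 623: h=4, slot 4 empty -> index 4.
Insert 566: h=10, slot 10 empty -> index 10.
Insert 423: h=10, slot 10 occupied -> index 0.
Insert 717: h=8, slot 8 empty -> index 8.
Insert 401: h=10, slots 10,0 occupied -> index 1.
Insert 742: h=10, slots 10,0,1 occupied -> index 2.
Insert 694: h=0, slots 0,1,2 occupied -> index 3.
Insert 808: h=10, slots 10,0,1,2,3,4 occupied -> index 5.
Table: [423, 401, 742, 694, 623, 808, ∅, ∅, 717, ∅, 566]

15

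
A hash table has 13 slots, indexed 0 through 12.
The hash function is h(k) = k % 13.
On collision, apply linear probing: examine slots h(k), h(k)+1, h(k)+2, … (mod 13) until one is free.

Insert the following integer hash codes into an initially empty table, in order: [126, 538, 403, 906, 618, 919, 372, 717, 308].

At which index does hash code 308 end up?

126 hashes to 9; slot 9 is free → place at 9.
538 hashes to 5; slot 5 is free → place at 5.
403 hashes to 0; slot 0 is free → place at 0.
906 hashes to 9; 9 taken → place at 10.
618 hashes to 7; slot 7 is free → place at 7.
919 hashes to 9; 9,10 taken → place at 11.
372 hashes to 8; slot 8 is free → place at 8.
717 hashes to 2; slot 2 is free → place at 2.
308 hashes to 9; 9,10,11 taken → place at 12.
Table: [403, ., 717, ., ., 538, ., 618, 372, 126, 906, 919, 308]

12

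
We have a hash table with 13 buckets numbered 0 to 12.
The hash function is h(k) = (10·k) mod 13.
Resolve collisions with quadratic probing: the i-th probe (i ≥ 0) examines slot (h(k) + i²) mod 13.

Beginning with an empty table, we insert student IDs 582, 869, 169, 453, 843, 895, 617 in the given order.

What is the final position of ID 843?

582 hashes to 9; slot 9 is free → place at 9.
869 hashes to 6; slot 6 is free → place at 6.
169 hashes to 0; slot 0 is free → place at 0.
453 hashes to 6; 6 taken → place at 7.
843 hashes to 6; 6,7 taken → place at 10.
895 hashes to 6; 6,7,10 taken → place at 2.
617 hashes to 8; slot 8 is free → place at 8.
Table: [169, —, 895, —, —, —, 869, 453, 617, 582, 843, —, —]

10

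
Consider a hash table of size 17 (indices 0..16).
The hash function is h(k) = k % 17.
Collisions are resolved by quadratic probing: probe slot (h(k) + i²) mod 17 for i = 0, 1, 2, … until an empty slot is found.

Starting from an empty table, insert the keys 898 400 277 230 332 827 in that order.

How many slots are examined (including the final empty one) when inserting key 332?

3

898 hashes to 14; slot 14 is free → place at 14.
400 hashes to 9; slot 9 is free → place at 9.
277 hashes to 5; slot 5 is free → place at 5.
230 hashes to 9; 9 taken → place at 10.
332 hashes to 9; 9,10 taken → place at 13.
827 hashes to 11; slot 11 is free → place at 11.
Table: [∅, ∅, ∅, ∅, ∅, 277, ∅, ∅, ∅, 400, 230, 827, ∅, 332, 898, ∅, ∅]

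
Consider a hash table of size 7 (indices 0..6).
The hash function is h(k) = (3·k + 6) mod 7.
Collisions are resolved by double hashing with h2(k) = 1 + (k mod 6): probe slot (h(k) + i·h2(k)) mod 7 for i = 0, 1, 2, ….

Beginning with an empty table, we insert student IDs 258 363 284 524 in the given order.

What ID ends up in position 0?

258: h=3 -> slot 3
363: h=3, h2=4, probe 3,0 -> slot 0
284: h=4 -> slot 4
524: h=3, h2=3, probe 3,6 -> slot 6
Table: [363, -, -, 258, 284, -, 524]

363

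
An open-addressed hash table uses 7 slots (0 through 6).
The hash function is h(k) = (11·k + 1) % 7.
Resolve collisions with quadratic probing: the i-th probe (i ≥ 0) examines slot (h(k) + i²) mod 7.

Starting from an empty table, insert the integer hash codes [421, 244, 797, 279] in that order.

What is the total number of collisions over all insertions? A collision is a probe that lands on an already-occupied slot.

421: h=5 → slot 5
244: h=4 → slot 4
797: h=4, probe 4,5,1 → slot 1
279: h=4, probe 4,5,1,6 → slot 6
Table: [—, 797, —, —, 244, 421, 279]

5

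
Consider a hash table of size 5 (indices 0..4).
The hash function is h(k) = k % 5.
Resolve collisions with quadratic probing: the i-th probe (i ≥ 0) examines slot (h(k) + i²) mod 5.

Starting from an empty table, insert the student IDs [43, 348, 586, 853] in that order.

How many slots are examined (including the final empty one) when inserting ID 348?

2

Insert 43: h=3, slot 3 empty -> index 3.
Insert 348: h=3, slot 3 occupied -> index 4.
Insert 586: h=1, slot 1 empty -> index 1.
Insert 853: h=3, slots 3,4 occupied -> index 2.
Table: [., 586, 853, 43, 348]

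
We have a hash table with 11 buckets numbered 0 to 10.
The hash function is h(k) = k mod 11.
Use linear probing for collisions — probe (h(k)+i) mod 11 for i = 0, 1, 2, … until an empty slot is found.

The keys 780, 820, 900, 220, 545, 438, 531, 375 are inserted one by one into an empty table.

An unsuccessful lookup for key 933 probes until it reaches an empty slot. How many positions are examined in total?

Insert 780: h=10, slot 10 empty => index 10.
Insert 820: h=6, slot 6 empty => index 6.
Insert 900: h=9, slot 9 empty => index 9.
Insert 220: h=0, slot 0 empty => index 0.
Insert 545: h=6, slot 6 occupied => index 7.
Insert 438: h=9, slots 9,10,0 occupied => index 1.
Insert 531: h=3, slot 3 empty => index 3.
Insert 375: h=1, slot 1 occupied => index 2.
Table: [220, 438, 375, 531, _, _, 820, 545, _, 900, 780]
Lookup 933: h=9, probe 9,10,0,1,2,3,4 → slot 4 empty, not found.

7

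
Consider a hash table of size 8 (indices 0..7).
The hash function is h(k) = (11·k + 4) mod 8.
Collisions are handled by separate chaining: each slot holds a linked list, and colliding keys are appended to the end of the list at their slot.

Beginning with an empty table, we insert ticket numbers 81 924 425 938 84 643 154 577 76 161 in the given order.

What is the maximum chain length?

4

81 → bucket 7
924 → bucket 0
425 → bucket 7 (collision)
938 → bucket 2
84 → bucket 0 (collision)
643 → bucket 5
154 → bucket 2 (collision)
577 → bucket 7 (collision)
76 → bucket 0 (collision)
161 → bucket 7 (collision)
Final buckets:
0: 924 -> 84 -> 76
1: _
2: 938 -> 154
3: _
4: _
5: 643
6: _
7: 81 -> 425 -> 577 -> 161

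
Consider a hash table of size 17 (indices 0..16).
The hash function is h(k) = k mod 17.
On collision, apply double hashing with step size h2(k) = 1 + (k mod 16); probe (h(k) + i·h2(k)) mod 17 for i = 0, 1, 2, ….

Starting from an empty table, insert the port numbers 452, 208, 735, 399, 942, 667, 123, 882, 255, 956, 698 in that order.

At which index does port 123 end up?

452: h=10 → slot 10
208: h=4 → slot 4
735: h=4, h2=16, probe 4,3 → slot 3
399: h=8 → slot 8
942: h=7 → slot 7
667: h=4, h2=12, probe 4,16 → slot 16
123: h=4, h2=12, probe 4,16,11 → slot 11
882: h=15 → slot 15
255: h=0 → slot 0
956: h=4, h2=13, probe 4,0,13 → slot 13
698: h=1 → slot 1
Table: [255, 698, —, 735, 208, —, —, 942, 399, —, 452, 123, —, 956, —, 882, 667]

11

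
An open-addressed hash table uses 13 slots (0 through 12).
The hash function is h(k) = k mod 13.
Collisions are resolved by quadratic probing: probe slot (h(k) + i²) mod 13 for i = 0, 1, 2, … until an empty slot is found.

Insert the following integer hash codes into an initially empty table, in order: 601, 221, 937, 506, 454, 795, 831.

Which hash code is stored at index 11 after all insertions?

831

601: h=3 → slot 3
221: h=0 → slot 0
937: h=1 → slot 1
506: h=12 → slot 12
454: h=12, probe 12,0,3,8 → slot 8
795: h=2 → slot 2
831: h=12, probe 12,0,3,8,2,11 → slot 11
Table: [221, 937, 795, 601, ., ., ., ., 454, ., ., 831, 506]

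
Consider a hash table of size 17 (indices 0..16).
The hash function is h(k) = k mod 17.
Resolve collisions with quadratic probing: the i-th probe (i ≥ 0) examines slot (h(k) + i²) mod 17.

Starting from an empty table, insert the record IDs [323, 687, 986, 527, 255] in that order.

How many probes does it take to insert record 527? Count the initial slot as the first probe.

323: h=0 → slot 0
687: h=7 → slot 7
986: h=0, probe 0,1 → slot 1
527: h=0, probe 0,1,4 → slot 4
255: h=0, probe 0,1,4,9 → slot 9
Table: [323, 986, ∅, ∅, 527, ∅, ∅, 687, ∅, 255, ∅, ∅, ∅, ∅, ∅, ∅, ∅]

3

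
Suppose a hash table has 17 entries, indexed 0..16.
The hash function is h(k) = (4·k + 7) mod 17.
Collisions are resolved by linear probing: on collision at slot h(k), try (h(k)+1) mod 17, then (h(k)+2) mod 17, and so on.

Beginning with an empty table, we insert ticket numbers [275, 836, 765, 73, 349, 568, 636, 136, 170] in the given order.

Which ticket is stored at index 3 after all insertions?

836

275: h=2 => slot 2
836: h=2, probe 2,3 => slot 3
765: h=7 => slot 7
73: h=10 => slot 10
349: h=9 => slot 9
568: h=1 => slot 1
636: h=1, probe 1,2,3,4 => slot 4
136: h=7, probe 7,8 => slot 8
170: h=7, probe 7,8,9,10,11 => slot 11
Table: [_, 568, 275, 836, 636, _, _, 765, 136, 349, 73, 170, _, _, _, _, _]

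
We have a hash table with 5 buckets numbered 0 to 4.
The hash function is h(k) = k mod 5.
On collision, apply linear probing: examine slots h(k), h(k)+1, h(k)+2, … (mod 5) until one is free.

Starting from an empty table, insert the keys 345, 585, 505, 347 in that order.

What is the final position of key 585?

1

Insert 345: h=0, slot 0 empty → index 0.
Insert 585: h=0, slot 0 occupied → index 1.
Insert 505: h=0, slots 0,1 occupied → index 2.
Insert 347: h=2, slot 2 occupied → index 3.
Table: [345, 585, 505, 347, -]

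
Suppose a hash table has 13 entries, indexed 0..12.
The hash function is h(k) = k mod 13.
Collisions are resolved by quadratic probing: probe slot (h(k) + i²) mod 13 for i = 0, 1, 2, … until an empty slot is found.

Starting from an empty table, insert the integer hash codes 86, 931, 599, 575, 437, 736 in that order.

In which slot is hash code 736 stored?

86 hashes to 8; slot 8 is free → place at 8.
931 hashes to 8; 8 taken → place at 9.
599 hashes to 1; slot 1 is free → place at 1.
575 hashes to 3; slot 3 is free → place at 3.
437 hashes to 8; 8,9 taken → place at 12.
736 hashes to 8; 8,9,12 taken → place at 4.
Table: [-, 599, -, 575, 736, -, -, -, 86, 931, -, -, 437]

4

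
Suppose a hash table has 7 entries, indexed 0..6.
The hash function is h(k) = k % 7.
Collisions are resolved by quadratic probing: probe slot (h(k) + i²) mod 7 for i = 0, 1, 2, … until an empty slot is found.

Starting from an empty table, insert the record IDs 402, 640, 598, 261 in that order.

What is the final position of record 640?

4

402: h=3 -> slot 3
640: h=3, probe 3,4 -> slot 4
598: h=3, probe 3,4,0 -> slot 0
261: h=2 -> slot 2
Table: [598, ∅, 261, 402, 640, ∅, ∅]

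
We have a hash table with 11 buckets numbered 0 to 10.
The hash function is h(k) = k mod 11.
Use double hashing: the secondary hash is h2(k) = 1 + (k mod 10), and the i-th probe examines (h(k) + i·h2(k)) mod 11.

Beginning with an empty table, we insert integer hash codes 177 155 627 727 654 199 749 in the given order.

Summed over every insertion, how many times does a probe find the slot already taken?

8

177: h=1 => slot 1
155: h=1, h2=6, probe 1,7 => slot 7
627: h=0 => slot 0
727: h=1, h2=8, probe 1,9 => slot 9
654: h=5 => slot 5
199: h=1, h2=10, probe 1,0,10 => slot 10
749: h=1, h2=10, probe 1,0,10,9,8 => slot 8
Table: [627, 177, _, _, _, 654, _, 155, 749, 727, 199]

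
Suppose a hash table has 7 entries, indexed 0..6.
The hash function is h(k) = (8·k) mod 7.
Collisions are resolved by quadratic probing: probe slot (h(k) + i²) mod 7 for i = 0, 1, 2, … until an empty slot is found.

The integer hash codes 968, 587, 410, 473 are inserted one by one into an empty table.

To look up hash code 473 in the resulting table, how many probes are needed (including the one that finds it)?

2

968 hashes to 2; slot 2 is free => place at 2.
587 hashes to 6; slot 6 is free => place at 6.
410 hashes to 4; slot 4 is free => place at 4.
473 hashes to 4; 4 taken => place at 5.
Table: [_, _, 968, _, 410, 473, 587]
Lookup 473: h=4, probe 4,5 → found at 5.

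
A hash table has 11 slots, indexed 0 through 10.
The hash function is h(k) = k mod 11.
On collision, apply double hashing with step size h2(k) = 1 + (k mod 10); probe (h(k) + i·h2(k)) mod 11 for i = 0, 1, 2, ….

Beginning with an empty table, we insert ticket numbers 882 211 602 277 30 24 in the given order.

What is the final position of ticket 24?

882 hashes to 2; slot 2 is free -> place at 2.
211 hashes to 2, h2=2; 2 taken -> place at 4.
602 hashes to 8; slot 8 is free -> place at 8.
277 hashes to 2, h2=8; 2 taken -> place at 10.
30 hashes to 8, h2=1; 8 taken -> place at 9.
24 hashes to 2, h2=5; 2 taken -> place at 7.
Table: [—, —, 882, —, 211, —, —, 24, 602, 30, 277]

7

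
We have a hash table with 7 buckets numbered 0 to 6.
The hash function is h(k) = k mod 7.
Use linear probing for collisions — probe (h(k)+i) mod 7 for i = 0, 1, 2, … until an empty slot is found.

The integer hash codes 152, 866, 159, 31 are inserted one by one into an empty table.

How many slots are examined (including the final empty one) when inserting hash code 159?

152 hashes to 5; slot 5 is free -> place at 5.
866 hashes to 5; 5 taken -> place at 6.
159 hashes to 5; 5,6 taken -> place at 0.
31 hashes to 3; slot 3 is free -> place at 3.
Table: [159, —, —, 31, —, 152, 866]

3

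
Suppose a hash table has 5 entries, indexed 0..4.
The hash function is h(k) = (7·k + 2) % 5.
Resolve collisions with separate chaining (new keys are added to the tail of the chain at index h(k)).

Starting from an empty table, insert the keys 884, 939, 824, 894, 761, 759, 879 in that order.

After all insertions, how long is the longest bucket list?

Insert 884: h=0, bucket 0 empty → new chain.
Insert 939: h=0, bucket 0 nonempty → append to chain.
Insert 824: h=0, bucket 0 nonempty → append to chain.
Insert 894: h=0, bucket 0 nonempty → append to chain.
Insert 761: h=4, bucket 4 empty → new chain.
Insert 759: h=0, bucket 0 nonempty → append to chain.
Insert 879: h=0, bucket 0 nonempty → append to chain.
Final buckets:
0: 884 -> 939 -> 824 -> 894 -> 759 -> 879
1: _
2: _
3: _
4: 761

6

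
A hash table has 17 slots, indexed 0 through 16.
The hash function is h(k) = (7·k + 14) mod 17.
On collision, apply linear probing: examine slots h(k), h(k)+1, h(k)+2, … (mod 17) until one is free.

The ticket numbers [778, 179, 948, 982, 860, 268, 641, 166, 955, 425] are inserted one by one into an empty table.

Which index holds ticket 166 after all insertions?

778: h=3 -> slot 3
179: h=9 -> slot 9
948: h=3, probe 3,4 -> slot 4
982: h=3, probe 3,4,5 -> slot 5
860: h=16 -> slot 16
268: h=3, probe 3,4,5,6 -> slot 6
641: h=13 -> slot 13
166: h=3, probe 3,4,5,6,7 -> slot 7
955: h=1 -> slot 1
425: h=14 -> slot 14
Table: [—, 955, —, 778, 948, 982, 268, 166, —, 179, —, —, —, 641, 425, —, 860]

7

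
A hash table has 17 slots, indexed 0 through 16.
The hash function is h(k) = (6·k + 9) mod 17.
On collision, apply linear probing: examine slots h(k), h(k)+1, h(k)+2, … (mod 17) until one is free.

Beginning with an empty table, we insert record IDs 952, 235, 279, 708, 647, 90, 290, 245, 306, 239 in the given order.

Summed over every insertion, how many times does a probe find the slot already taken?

7

952: h=9 -> slot 9
235: h=8 -> slot 8
279: h=0 -> slot 0
708: h=7 -> slot 7
647: h=15 -> slot 15
90: h=5 -> slot 5
290: h=15, probe 15,16 -> slot 16
245: h=0, probe 0,1 -> slot 1
306: h=9, probe 9,10 -> slot 10
239: h=15, probe 15,16,0,1,2 -> slot 2
Table: [279, 245, 239, ∅, ∅, 90, ∅, 708, 235, 952, 306, ∅, ∅, ∅, ∅, 647, 290]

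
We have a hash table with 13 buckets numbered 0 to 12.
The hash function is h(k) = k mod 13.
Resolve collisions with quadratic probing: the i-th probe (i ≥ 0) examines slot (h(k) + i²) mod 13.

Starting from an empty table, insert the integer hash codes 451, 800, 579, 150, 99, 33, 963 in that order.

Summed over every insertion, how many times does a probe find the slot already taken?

8

451 hashes to 9; slot 9 is free => place at 9.
800 hashes to 7; slot 7 is free => place at 7.
579 hashes to 7; 7 taken => place at 8.
150 hashes to 7; 7,8 taken => place at 11.
99 hashes to 8; 8,9 taken => place at 12.
33 hashes to 7; 7,8,11 taken => place at 3.
963 hashes to 1; slot 1 is free => place at 1.
Table: [∅, 963, ∅, 33, ∅, ∅, ∅, 800, 579, 451, ∅, 150, 99]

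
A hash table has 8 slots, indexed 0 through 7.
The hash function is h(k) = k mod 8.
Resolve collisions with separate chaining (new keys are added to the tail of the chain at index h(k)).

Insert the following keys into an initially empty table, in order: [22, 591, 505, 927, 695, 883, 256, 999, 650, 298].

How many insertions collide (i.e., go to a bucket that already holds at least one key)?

4

Insert 22: h=6, bucket 6 empty -> new chain.
Insert 591: h=7, bucket 7 empty -> new chain.
Insert 505: h=1, bucket 1 empty -> new chain.
Insert 927: h=7, bucket 7 nonempty -> append to chain.
Insert 695: h=7, bucket 7 nonempty -> append to chain.
Insert 883: h=3, bucket 3 empty -> new chain.
Insert 256: h=0, bucket 0 empty -> new chain.
Insert 999: h=7, bucket 7 nonempty -> append to chain.
Insert 650: h=2, bucket 2 empty -> new chain.
Insert 298: h=2, bucket 2 nonempty -> append to chain.
Final buckets:
0: 256
1: 505
2: 650 -> 298
3: 883
4: .
5: .
6: 22
7: 591 -> 927 -> 695 -> 999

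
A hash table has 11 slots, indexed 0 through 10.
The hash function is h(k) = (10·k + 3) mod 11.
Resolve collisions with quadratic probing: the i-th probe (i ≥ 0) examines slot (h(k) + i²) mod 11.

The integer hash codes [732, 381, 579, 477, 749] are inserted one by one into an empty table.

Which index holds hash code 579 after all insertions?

Insert 732: h=8, slot 8 empty => index 8.
Insert 381: h=7, slot 7 empty => index 7.
Insert 579: h=7, slots 7,8 occupied => index 0.
Insert 477: h=10, slot 10 empty => index 10.
Insert 749: h=2, slot 2 empty => index 2.
Table: [579, _, 749, _, _, _, _, 381, 732, _, 477]

0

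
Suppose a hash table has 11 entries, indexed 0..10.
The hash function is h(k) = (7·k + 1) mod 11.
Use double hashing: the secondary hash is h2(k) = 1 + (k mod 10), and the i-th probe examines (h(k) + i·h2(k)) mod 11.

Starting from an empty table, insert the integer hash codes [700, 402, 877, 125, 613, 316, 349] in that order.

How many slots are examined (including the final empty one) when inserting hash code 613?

Insert 700: h=6, slot 6 empty -> index 6.
Insert 402: h=10, slot 10 empty -> index 10.
Insert 877: h=2, slot 2 empty -> index 2.
Insert 125: h=7, slot 7 empty -> index 7.
Insert 613: h=2, h2=4, slots 2,6,10 occupied -> index 3.
Insert 316: h=2, h2=7, slot 2 occupied -> index 9.
Insert 349: h=2, h2=10, slot 2 occupied -> index 1.
Table: [∅, 349, 877, 613, ∅, ∅, 700, 125, ∅, 316, 402]

4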